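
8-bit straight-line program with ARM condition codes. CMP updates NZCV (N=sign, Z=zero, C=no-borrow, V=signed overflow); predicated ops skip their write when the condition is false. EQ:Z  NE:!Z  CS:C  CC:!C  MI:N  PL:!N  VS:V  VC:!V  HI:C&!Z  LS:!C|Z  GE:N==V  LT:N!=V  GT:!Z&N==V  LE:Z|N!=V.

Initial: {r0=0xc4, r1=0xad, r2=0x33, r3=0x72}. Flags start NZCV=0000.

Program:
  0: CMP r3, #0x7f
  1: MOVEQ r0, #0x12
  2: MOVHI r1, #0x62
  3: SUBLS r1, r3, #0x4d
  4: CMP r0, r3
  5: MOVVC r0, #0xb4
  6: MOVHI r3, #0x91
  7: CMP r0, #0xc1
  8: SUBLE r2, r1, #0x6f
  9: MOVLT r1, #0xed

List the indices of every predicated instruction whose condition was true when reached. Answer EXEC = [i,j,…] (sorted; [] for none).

0: ✓ CMP  NZCV=1000
1: · MOVEQ
2: · MOVHI
3: ✓ SUBLS  r1←0x25
4: ✓ CMP  NZCV=0011
5: · MOVVC
6: ✓ MOVHI  r3←0x91
7: ✓ CMP  NZCV=0010
8: · SUBLE
9: · MOVLT

EXEC = [3,6]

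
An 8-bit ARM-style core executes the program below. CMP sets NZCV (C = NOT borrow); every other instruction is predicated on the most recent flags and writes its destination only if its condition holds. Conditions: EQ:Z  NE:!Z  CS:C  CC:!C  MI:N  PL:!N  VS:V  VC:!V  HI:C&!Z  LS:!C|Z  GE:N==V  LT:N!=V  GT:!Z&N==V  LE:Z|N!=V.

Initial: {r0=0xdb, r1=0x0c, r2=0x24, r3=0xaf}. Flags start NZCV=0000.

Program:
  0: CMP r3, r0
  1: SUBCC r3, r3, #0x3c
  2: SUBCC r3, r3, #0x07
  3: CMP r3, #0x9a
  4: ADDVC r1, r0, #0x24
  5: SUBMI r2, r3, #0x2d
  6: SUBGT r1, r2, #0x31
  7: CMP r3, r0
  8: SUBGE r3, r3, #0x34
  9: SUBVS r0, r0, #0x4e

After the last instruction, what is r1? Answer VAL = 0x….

0: ✓ CMP  NZCV=1000
1: ✓ SUBCC  r3←0x73
2: ✓ SUBCC  r3←0x6c
3: ✓ CMP  NZCV=1001
4: · ADDVC
5: ✓ SUBMI  r2←0x3f
6: ✓ SUBGT  r1←0x0e
7: ✓ CMP  NZCV=1001
8: ✓ SUBGE  r3←0x38
9: ✓ SUBVS  r0←0x8d

VAL = 0x0e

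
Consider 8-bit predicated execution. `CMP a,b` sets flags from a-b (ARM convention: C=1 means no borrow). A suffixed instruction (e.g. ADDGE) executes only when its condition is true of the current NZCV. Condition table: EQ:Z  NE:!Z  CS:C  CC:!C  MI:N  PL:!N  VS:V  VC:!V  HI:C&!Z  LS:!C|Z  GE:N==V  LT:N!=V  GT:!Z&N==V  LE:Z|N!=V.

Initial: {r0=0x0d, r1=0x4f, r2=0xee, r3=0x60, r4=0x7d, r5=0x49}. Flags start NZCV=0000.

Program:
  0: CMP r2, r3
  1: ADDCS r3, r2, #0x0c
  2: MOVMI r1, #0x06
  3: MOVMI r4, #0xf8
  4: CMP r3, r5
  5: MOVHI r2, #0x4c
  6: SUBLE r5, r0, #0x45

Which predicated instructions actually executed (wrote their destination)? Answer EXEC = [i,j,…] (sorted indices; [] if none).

EXEC = [1,2,3,5,6]

0: ✓ CMP  NZCV=1010
1: ✓ ADDCS  r3←0xfa
2: ✓ MOVMI  r1←0x06
3: ✓ MOVMI  r4←0xf8
4: ✓ CMP  NZCV=1010
5: ✓ MOVHI  r2←0x4c
6: ✓ SUBLE  r5←0xc8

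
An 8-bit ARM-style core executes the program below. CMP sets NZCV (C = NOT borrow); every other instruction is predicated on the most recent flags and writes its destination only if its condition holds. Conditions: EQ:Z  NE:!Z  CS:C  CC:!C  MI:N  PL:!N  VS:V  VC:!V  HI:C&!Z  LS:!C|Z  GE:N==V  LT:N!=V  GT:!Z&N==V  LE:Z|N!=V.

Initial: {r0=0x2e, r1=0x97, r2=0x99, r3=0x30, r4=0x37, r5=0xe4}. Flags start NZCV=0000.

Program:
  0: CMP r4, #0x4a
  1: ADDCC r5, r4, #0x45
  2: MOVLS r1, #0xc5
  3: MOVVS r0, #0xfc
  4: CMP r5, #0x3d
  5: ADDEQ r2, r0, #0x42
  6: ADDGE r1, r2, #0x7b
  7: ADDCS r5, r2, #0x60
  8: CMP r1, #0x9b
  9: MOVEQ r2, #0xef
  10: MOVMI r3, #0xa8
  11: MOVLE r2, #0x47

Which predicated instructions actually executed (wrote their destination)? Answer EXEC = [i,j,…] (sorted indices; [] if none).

EXEC = [1,2,6,7]

0: ✓ CMP  NZCV=1000
1: ✓ ADDCC  r5←0x7c
2: ✓ MOVLS  r1←0xc5
3: · MOVVS
4: ✓ CMP  NZCV=0010
5: · ADDEQ
6: ✓ ADDGE  r1←0x14
7: ✓ ADDCS  r5←0xf9
8: ✓ CMP  NZCV=0000
9: · MOVEQ
10: · MOVMI
11: · MOVLE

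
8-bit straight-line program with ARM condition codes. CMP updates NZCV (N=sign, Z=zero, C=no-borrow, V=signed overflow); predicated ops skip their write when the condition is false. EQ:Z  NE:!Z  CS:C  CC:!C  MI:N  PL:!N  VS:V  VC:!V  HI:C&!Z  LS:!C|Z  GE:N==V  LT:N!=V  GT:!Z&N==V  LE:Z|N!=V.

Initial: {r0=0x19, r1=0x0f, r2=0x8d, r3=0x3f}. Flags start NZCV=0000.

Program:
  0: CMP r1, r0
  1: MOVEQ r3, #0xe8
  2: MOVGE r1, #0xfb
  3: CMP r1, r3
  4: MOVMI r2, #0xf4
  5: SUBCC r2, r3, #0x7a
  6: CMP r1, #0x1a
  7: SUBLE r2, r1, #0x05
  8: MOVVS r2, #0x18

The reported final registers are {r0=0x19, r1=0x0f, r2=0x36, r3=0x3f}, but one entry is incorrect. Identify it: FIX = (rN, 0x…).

FIX = (r2, 0x0a)

[0] flags=1000 → (cmp)
[1] flags=1000 EQ?F → skip
[2] flags=1000 GE?F → skip
[3] flags=1000 → (cmp)
[4] flags=1000 MI?T → r2=0xf4
[5] flags=1000 CC?T → r2=0xc5
[6] flags=1000 → (cmp)
[7] flags=1000 LE?T → r2=0x0a
[8] flags=1000 VS?F → skip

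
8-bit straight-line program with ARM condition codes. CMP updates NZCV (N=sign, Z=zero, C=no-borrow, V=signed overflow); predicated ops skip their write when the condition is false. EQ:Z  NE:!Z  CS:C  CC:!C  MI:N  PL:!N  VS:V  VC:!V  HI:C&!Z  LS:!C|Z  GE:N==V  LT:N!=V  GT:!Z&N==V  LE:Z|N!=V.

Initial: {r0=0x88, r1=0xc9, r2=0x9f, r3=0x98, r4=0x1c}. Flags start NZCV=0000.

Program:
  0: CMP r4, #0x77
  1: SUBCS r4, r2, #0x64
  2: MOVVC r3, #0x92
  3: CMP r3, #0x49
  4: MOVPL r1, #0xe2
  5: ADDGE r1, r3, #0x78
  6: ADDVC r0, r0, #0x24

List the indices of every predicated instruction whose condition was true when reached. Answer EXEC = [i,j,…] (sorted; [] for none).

EXEC = [2,4]

0: ✓ CMP  NZCV=1000
1: · SUBCS
2: ✓ MOVVC  r3←0x92
3: ✓ CMP  NZCV=0011
4: ✓ MOVPL  r1←0xe2
5: · ADDGE
6: · ADDVC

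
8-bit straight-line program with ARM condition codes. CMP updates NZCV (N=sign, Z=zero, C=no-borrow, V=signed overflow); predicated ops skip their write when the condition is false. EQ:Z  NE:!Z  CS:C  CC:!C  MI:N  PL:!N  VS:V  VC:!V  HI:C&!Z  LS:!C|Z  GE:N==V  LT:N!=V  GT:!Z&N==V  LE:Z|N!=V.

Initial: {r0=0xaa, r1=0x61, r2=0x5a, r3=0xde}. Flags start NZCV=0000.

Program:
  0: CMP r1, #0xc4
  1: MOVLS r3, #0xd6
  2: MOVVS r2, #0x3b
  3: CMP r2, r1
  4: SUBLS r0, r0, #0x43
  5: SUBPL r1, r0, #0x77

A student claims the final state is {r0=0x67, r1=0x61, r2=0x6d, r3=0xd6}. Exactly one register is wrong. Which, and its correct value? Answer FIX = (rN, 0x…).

FIX = (r2, 0x3b)

0: ✓ CMP  NZCV=1001
1: ✓ MOVLS  r3←0xd6
2: ✓ MOVVS  r2←0x3b
3: ✓ CMP  NZCV=1000
4: ✓ SUBLS  r0←0x67
5: · SUBPL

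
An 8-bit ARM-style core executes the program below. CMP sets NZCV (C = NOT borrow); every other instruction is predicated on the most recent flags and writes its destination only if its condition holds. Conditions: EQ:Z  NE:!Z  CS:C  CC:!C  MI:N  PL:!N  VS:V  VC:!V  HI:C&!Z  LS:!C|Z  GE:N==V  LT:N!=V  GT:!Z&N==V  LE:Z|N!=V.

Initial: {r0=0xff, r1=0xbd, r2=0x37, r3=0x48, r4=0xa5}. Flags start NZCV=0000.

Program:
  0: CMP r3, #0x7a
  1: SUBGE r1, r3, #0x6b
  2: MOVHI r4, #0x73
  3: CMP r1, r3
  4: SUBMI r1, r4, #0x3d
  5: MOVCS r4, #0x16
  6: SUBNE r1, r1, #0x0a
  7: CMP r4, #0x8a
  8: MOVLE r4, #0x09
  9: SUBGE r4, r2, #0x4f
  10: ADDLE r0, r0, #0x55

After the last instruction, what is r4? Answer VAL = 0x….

[0] flags=1000 → (cmp)
[1] flags=1000 GE?F → skip
[2] flags=1000 HI?F → skip
[3] flags=0011 → (cmp)
[4] flags=0011 MI?F → skip
[5] flags=0011 CS?T → r4=0x16
[6] flags=0011 NE?T → r1=0xb3
[7] flags=1001 → (cmp)
[8] flags=1001 LE?F → skip
[9] flags=1001 GE?T → r4=0xe8
[10] flags=1001 LE?F → skip

VAL = 0xe8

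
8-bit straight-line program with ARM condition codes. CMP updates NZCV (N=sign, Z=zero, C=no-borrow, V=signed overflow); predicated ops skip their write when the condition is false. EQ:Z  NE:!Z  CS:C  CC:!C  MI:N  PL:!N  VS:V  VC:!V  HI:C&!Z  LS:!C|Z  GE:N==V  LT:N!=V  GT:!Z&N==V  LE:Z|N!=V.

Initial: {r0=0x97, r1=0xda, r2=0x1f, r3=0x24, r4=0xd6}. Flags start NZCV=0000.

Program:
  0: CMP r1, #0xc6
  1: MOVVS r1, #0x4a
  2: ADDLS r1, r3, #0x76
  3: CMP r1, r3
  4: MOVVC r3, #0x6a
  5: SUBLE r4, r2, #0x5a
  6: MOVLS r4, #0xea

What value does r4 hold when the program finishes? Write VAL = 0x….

VAL = 0xc5

[0] flags=0010 → (cmp)
[1] flags=0010 VS?F → skip
[2] flags=0010 LS?F → skip
[3] flags=1010 → (cmp)
[4] flags=1010 VC?T → r3=0x6a
[5] flags=1010 LE?T → r4=0xc5
[6] flags=1010 LS?F → skip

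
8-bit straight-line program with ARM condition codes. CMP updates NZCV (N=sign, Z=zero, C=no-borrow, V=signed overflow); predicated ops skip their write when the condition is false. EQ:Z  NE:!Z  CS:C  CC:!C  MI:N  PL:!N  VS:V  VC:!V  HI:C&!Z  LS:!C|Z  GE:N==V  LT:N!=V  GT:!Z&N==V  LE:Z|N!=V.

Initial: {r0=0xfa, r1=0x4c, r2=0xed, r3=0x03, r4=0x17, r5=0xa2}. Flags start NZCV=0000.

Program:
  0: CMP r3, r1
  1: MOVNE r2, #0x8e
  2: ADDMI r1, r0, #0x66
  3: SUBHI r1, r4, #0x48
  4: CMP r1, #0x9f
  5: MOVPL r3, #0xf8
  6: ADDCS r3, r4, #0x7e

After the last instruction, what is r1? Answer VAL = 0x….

0: ✓ CMP  NZCV=1000
1: ✓ MOVNE  r2←0x8e
2: ✓ ADDMI  r1←0x60
3: · SUBHI
4: ✓ CMP  NZCV=1001
5: · MOVPL
6: · ADDCS

VAL = 0x60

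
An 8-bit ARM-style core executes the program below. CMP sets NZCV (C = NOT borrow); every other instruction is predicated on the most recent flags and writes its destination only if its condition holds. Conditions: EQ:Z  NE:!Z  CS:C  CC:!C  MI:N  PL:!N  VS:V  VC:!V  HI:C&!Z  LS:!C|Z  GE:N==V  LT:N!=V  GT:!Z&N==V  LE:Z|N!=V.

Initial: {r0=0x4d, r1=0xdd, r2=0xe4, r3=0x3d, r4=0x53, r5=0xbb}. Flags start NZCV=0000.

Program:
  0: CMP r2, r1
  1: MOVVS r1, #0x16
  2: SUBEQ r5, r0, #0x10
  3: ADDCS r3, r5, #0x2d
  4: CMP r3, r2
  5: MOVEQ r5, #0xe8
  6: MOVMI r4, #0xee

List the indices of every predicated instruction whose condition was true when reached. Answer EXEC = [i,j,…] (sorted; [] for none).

[0] flags=0010 → (cmp)
[1] flags=0010 VS?F → skip
[2] flags=0010 EQ?F → skip
[3] flags=0010 CS?T → r3=0xe8
[4] flags=0010 → (cmp)
[5] flags=0010 EQ?F → skip
[6] flags=0010 MI?F → skip

EXEC = [3]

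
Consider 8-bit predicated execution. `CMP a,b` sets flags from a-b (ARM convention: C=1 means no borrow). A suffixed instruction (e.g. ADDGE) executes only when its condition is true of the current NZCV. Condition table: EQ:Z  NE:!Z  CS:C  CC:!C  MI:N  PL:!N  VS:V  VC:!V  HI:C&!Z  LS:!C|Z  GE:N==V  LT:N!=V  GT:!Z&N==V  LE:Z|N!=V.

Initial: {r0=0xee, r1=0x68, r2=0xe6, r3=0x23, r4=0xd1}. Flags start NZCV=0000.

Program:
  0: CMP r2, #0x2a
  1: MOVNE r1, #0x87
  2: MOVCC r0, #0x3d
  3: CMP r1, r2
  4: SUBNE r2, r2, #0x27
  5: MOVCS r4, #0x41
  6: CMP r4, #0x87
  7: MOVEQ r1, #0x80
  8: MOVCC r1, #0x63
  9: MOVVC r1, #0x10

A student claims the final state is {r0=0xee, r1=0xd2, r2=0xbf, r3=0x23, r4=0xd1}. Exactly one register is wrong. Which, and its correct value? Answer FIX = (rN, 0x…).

FIX = (r1, 0x10)

[0] flags=1010 → (cmp)
[1] flags=1010 NE?T → r1=0x87
[2] flags=1010 CC?F → skip
[3] flags=1000 → (cmp)
[4] flags=1000 NE?T → r2=0xbf
[5] flags=1000 CS?F → skip
[6] flags=0010 → (cmp)
[7] flags=0010 EQ?F → skip
[8] flags=0010 CC?F → skip
[9] flags=0010 VC?T → r1=0x10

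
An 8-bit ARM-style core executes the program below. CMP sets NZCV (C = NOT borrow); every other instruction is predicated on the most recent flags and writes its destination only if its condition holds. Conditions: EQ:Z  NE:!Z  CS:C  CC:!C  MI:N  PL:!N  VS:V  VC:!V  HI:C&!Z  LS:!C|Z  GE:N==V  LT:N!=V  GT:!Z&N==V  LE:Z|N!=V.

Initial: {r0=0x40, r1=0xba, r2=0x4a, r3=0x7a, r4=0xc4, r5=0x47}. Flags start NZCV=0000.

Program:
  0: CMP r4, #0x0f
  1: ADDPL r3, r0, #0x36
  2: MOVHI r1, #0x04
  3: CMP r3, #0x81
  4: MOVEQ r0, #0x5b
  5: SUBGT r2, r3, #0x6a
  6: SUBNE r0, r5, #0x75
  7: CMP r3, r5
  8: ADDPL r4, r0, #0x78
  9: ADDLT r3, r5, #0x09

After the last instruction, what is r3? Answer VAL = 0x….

[0] flags=1010 → (cmp)
[1] flags=1010 PL?F → skip
[2] flags=1010 HI?T → r1=0x04
[3] flags=1001 → (cmp)
[4] flags=1001 EQ?F → skip
[5] flags=1001 GT?T → r2=0x10
[6] flags=1001 NE?T → r0=0xd2
[7] flags=0010 → (cmp)
[8] flags=0010 PL?T → r4=0x4a
[9] flags=0010 LT?F → skip

VAL = 0x7a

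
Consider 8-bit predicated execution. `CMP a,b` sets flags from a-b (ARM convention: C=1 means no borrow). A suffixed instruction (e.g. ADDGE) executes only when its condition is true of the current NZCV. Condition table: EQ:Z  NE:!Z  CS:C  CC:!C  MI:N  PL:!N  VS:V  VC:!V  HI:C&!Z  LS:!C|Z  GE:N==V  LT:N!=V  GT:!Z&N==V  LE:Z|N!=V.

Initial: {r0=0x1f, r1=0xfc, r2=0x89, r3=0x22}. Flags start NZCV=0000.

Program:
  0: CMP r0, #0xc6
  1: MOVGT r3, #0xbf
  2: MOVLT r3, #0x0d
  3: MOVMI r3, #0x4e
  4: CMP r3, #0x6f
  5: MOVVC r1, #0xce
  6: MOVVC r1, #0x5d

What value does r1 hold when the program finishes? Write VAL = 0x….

0: ✓ CMP  NZCV=0000
1: ✓ MOVGT  r3←0xbf
2: · MOVLT
3: · MOVMI
4: ✓ CMP  NZCV=0011
5: · MOVVC
6: · MOVVC

VAL = 0xfc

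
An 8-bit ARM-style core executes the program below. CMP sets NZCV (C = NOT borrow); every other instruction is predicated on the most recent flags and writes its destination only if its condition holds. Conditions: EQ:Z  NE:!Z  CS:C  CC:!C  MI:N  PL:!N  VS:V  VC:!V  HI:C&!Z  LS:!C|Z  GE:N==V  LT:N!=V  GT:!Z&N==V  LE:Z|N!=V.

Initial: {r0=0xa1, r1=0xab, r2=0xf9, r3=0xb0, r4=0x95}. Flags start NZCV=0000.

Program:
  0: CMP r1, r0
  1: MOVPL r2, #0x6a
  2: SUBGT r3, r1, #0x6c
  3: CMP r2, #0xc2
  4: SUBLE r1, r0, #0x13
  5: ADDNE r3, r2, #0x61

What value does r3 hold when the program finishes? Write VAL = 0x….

VAL = 0xcb

0: ✓ CMP  NZCV=0010
1: ✓ MOVPL  r2←0x6a
2: ✓ SUBGT  r3←0x3f
3: ✓ CMP  NZCV=1001
4: · SUBLE
5: ✓ ADDNE  r3←0xcb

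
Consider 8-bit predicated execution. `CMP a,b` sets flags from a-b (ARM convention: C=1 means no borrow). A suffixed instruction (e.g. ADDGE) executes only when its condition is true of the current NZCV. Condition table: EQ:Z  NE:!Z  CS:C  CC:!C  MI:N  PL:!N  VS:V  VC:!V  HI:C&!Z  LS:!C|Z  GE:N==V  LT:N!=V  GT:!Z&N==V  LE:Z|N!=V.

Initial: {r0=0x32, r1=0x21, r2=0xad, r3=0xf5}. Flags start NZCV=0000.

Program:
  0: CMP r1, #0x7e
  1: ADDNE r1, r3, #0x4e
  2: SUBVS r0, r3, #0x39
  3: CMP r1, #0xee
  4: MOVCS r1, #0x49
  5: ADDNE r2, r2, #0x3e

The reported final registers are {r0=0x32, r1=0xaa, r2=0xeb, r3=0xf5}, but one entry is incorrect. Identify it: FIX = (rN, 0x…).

FIX = (r1, 0x43)

0: ✓ CMP  NZCV=1000
1: ✓ ADDNE  r1←0x43
2: · SUBVS
3: ✓ CMP  NZCV=0000
4: · MOVCS
5: ✓ ADDNE  r2←0xeb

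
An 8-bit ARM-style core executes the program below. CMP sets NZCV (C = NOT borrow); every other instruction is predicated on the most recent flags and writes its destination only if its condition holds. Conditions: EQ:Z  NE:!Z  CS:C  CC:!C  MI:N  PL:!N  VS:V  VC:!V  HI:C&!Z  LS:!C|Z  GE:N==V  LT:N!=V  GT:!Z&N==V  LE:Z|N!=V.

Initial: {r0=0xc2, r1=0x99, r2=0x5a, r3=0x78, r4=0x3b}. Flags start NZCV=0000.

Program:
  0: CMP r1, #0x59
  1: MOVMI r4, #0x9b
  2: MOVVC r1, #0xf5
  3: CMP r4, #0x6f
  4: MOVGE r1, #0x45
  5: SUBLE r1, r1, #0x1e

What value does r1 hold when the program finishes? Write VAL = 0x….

[0] flags=0011 → (cmp)
[1] flags=0011 MI?F → skip
[2] flags=0011 VC?F → skip
[3] flags=1000 → (cmp)
[4] flags=1000 GE?F → skip
[5] flags=1000 LE?T → r1=0x7b

VAL = 0x7b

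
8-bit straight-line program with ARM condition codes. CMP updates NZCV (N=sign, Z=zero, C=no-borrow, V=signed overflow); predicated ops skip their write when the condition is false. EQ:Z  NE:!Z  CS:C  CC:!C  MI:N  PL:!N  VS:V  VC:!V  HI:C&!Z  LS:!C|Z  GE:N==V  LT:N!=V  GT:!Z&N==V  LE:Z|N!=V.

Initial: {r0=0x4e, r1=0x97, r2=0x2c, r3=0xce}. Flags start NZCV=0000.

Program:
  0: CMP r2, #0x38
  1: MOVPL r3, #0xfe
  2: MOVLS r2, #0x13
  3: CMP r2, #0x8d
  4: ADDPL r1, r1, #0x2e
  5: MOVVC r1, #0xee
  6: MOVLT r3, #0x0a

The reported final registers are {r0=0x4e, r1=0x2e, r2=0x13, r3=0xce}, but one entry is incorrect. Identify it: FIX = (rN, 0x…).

0: ✓ CMP  NZCV=1000
1: · MOVPL
2: ✓ MOVLS  r2←0x13
3: ✓ CMP  NZCV=1001
4: · ADDPL
5: · MOVVC
6: · MOVLT

FIX = (r1, 0x97)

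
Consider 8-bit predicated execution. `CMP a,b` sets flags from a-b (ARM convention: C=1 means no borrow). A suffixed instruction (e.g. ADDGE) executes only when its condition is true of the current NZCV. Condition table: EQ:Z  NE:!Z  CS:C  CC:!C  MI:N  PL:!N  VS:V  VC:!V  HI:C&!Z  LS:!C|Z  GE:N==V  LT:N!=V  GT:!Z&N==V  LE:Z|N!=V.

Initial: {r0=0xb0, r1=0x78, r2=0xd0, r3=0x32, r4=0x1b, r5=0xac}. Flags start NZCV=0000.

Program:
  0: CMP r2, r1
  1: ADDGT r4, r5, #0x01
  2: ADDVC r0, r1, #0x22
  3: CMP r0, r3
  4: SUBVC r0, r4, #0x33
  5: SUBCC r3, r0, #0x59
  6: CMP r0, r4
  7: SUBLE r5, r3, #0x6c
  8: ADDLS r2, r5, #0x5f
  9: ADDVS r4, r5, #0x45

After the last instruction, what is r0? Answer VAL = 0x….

[0] flags=0011 → (cmp)
[1] flags=0011 GT?F → skip
[2] flags=0011 VC?F → skip
[3] flags=0011 → (cmp)
[4] flags=0011 VC?F → skip
[5] flags=0011 CC?F → skip
[6] flags=1010 → (cmp)
[7] flags=1010 LE?T → r5=0xc6
[8] flags=1010 LS?F → skip
[9] flags=1010 VS?F → skip

VAL = 0xb0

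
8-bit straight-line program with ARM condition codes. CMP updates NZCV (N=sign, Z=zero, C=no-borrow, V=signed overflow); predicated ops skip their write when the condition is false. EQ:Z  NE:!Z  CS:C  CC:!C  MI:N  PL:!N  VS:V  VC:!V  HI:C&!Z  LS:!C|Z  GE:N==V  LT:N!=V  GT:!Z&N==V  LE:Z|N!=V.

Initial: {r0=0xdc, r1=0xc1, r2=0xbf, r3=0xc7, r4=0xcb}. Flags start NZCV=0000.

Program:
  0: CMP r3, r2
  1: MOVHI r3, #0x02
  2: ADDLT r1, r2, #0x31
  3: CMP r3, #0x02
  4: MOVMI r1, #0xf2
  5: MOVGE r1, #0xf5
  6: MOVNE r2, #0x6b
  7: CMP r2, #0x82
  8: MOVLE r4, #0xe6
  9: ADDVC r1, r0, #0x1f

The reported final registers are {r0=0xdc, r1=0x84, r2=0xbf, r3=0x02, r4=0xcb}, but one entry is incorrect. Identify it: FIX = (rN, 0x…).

[0] flags=0010 → (cmp)
[1] flags=0010 HI?T → r3=0x02
[2] flags=0010 LT?F → skip
[3] flags=0110 → (cmp)
[4] flags=0110 MI?F → skip
[5] flags=0110 GE?T → r1=0xf5
[6] flags=0110 NE?F → skip
[7] flags=0010 → (cmp)
[8] flags=0010 LE?F → skip
[9] flags=0010 VC?T → r1=0xfb

FIX = (r1, 0xfb)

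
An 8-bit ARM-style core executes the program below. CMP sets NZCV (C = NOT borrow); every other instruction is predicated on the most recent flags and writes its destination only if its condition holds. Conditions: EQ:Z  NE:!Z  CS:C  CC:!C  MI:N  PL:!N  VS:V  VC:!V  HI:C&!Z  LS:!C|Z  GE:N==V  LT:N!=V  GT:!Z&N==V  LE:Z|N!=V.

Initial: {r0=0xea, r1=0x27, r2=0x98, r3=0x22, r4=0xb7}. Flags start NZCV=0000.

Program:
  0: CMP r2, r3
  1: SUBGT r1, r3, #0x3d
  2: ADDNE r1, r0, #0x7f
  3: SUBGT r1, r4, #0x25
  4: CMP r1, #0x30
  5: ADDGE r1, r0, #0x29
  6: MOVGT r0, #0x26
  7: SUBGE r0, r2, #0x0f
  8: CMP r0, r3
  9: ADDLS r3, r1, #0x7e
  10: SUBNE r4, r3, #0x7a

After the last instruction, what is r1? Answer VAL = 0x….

VAL = 0x13

[0] flags=0011 → (cmp)
[1] flags=0011 GT?F → skip
[2] flags=0011 NE?T → r1=0x69
[3] flags=0011 GT?F → skip
[4] flags=0010 → (cmp)
[5] flags=0010 GE?T → r1=0x13
[6] flags=0010 GT?T → r0=0x26
[7] flags=0010 GE?T → r0=0x89
[8] flags=0011 → (cmp)
[9] flags=0011 LS?F → skip
[10] flags=0011 NE?T → r4=0xa8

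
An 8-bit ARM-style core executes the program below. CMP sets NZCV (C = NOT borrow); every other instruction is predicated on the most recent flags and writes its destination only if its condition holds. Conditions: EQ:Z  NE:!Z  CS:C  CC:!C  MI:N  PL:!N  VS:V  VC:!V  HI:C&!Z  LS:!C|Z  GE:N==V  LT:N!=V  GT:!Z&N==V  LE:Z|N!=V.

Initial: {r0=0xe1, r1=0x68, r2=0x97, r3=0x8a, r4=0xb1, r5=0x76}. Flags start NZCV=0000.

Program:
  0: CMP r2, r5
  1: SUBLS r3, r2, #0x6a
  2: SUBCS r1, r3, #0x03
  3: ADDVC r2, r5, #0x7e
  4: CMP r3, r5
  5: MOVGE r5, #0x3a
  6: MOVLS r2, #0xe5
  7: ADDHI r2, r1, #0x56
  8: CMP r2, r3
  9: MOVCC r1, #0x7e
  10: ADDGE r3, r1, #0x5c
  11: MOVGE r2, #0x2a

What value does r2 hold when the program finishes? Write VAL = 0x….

VAL = 0x2a

0: ✓ CMP  NZCV=0011
1: · SUBLS
2: ✓ SUBCS  r1←0x87
3: · ADDVC
4: ✓ CMP  NZCV=0011
5: · MOVGE
6: · MOVLS
7: ✓ ADDHI  r2←0xdd
8: ✓ CMP  NZCV=0010
9: · MOVCC
10: ✓ ADDGE  r3←0xe3
11: ✓ MOVGE  r2←0x2a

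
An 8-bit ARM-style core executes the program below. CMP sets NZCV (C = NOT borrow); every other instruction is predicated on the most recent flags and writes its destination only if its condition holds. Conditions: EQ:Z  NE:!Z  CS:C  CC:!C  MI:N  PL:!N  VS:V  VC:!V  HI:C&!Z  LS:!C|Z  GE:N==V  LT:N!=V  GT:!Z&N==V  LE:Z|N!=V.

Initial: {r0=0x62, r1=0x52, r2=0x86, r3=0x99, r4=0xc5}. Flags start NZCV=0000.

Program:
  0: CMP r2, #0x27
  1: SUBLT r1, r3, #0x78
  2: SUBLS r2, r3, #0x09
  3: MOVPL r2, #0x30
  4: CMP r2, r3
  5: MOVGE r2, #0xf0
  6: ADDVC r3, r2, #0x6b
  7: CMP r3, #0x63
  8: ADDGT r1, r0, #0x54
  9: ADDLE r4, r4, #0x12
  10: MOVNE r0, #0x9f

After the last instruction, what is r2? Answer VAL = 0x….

[0] flags=0011 → (cmp)
[1] flags=0011 LT?T → r1=0x21
[2] flags=0011 LS?F → skip
[3] flags=0011 PL?T → r2=0x30
[4] flags=1001 → (cmp)
[5] flags=1001 GE?T → r2=0xf0
[6] flags=1001 VC?F → skip
[7] flags=0011 → (cmp)
[8] flags=0011 GT?F → skip
[9] flags=0011 LE?T → r4=0xd7
[10] flags=0011 NE?T → r0=0x9f

VAL = 0xf0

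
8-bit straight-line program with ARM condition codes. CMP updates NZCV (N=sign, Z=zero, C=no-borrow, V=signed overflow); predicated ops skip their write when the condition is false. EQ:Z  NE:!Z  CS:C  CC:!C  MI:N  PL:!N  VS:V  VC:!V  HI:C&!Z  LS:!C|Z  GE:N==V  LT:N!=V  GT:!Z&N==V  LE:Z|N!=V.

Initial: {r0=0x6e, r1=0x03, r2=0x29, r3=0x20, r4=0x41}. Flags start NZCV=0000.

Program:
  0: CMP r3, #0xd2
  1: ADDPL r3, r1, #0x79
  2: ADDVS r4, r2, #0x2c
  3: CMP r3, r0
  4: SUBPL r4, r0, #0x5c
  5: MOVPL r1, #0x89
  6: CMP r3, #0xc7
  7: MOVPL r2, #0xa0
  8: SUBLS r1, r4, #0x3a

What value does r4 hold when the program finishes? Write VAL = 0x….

VAL = 0x12

0: ✓ CMP  NZCV=0000
1: ✓ ADDPL  r3←0x7c
2: · ADDVS
3: ✓ CMP  NZCV=0010
4: ✓ SUBPL  r4←0x12
5: ✓ MOVPL  r1←0x89
6: ✓ CMP  NZCV=1001
7: · MOVPL
8: ✓ SUBLS  r1←0xd8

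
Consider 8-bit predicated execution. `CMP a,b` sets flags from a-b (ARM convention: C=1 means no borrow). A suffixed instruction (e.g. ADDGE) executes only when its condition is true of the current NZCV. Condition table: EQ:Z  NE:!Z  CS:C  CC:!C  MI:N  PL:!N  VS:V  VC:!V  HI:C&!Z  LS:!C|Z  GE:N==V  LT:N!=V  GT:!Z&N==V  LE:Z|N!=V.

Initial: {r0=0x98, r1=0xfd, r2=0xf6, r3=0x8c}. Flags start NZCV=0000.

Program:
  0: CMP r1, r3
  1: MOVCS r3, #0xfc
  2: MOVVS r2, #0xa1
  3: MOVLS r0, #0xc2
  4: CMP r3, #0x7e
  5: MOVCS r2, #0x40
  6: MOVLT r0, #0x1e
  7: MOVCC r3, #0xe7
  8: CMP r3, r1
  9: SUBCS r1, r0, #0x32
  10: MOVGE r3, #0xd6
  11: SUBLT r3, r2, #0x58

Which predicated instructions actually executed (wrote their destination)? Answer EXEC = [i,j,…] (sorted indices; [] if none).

EXEC = [1,5,6,11]

0: ✓ CMP  NZCV=0010
1: ✓ MOVCS  r3←0xfc
2: · MOVVS
3: · MOVLS
4: ✓ CMP  NZCV=0011
5: ✓ MOVCS  r2←0x40
6: ✓ MOVLT  r0←0x1e
7: · MOVCC
8: ✓ CMP  NZCV=1000
9: · SUBCS
10: · MOVGE
11: ✓ SUBLT  r3←0xe8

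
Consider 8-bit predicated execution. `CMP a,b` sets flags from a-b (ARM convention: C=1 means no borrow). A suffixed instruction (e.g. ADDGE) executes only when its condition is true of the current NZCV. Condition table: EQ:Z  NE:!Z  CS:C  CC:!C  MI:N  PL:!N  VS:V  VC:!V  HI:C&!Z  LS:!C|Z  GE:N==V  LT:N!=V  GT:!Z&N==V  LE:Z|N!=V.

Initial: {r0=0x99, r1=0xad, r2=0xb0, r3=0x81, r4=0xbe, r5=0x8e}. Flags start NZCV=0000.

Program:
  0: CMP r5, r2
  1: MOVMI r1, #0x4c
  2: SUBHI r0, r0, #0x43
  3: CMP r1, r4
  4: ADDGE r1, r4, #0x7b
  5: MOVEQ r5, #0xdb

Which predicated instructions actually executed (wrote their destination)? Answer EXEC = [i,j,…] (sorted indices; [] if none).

EXEC = [1,4]

[0] flags=1000 → (cmp)
[1] flags=1000 MI?T → r1=0x4c
[2] flags=1000 HI?F → skip
[3] flags=1001 → (cmp)
[4] flags=1001 GE?T → r1=0x39
[5] flags=1001 EQ?F → skip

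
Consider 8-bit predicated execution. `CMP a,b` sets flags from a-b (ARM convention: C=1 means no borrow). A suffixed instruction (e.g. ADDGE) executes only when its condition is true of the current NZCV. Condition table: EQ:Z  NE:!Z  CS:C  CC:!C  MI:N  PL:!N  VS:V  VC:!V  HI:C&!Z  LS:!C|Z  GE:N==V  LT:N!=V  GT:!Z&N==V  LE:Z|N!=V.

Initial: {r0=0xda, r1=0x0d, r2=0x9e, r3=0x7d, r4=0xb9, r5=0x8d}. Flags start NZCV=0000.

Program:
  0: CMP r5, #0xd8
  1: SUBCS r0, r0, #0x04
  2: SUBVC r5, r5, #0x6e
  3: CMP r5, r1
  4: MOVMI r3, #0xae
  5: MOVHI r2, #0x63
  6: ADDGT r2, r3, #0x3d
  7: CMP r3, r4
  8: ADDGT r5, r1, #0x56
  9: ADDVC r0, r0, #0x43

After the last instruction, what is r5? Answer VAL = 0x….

[0] flags=1000 → (cmp)
[1] flags=1000 CS?F → skip
[2] flags=1000 VC?T → r5=0x1f
[3] flags=0010 → (cmp)
[4] flags=0010 MI?F → skip
[5] flags=0010 HI?T → r2=0x63
[6] flags=0010 GT?T → r2=0xba
[7] flags=1001 → (cmp)
[8] flags=1001 GT?T → r5=0x63
[9] flags=1001 VC?F → skip

VAL = 0x63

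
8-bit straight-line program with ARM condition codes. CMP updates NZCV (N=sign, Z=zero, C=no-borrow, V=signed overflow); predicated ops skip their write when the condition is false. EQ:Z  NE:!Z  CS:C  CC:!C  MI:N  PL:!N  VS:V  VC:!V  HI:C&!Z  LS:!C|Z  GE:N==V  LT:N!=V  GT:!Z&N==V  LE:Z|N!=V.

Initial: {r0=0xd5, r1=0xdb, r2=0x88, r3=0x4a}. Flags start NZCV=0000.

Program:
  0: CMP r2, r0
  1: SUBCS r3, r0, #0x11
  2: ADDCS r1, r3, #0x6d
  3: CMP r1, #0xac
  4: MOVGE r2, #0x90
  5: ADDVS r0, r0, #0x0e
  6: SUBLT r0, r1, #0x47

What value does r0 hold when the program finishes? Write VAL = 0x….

0: ✓ CMP  NZCV=1000
1: · SUBCS
2: · ADDCS
3: ✓ CMP  NZCV=0010
4: ✓ MOVGE  r2←0x90
5: · ADDVS
6: · SUBLT

VAL = 0xd5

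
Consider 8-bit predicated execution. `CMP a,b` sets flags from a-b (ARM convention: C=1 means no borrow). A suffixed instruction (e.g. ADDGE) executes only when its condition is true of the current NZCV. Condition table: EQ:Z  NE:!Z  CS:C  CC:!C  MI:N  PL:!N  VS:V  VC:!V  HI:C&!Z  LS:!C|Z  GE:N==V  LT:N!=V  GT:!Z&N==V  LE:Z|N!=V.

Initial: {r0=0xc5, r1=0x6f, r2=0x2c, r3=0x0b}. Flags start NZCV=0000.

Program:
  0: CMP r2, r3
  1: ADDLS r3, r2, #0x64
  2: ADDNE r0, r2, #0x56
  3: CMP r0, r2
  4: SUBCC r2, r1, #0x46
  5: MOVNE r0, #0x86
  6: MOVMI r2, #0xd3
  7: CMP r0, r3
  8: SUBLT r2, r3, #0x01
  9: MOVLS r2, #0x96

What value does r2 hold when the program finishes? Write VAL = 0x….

0: ✓ CMP  NZCV=0010
1: · ADDLS
2: ✓ ADDNE  r0←0x82
3: ✓ CMP  NZCV=0011
4: · SUBCC
5: ✓ MOVNE  r0←0x86
6: · MOVMI
7: ✓ CMP  NZCV=0011
8: ✓ SUBLT  r2←0x0a
9: · MOVLS

VAL = 0x0a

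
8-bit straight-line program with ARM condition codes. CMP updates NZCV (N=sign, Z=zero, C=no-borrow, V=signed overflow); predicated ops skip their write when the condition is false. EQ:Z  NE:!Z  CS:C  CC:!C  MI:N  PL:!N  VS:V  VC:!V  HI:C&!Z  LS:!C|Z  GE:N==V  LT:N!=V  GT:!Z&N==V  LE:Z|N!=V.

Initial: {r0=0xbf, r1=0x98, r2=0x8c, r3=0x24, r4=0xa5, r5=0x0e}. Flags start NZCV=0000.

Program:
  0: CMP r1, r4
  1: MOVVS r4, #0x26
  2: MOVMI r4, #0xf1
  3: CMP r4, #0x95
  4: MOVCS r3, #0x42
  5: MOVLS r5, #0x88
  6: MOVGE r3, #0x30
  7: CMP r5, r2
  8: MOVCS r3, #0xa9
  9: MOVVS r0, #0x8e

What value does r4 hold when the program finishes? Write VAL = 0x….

VAL = 0xf1

0: ✓ CMP  NZCV=1000
1: · MOVVS
2: ✓ MOVMI  r4←0xf1
3: ✓ CMP  NZCV=0010
4: ✓ MOVCS  r3←0x42
5: · MOVLS
6: ✓ MOVGE  r3←0x30
7: ✓ CMP  NZCV=1001
8: · MOVCS
9: ✓ MOVVS  r0←0x8e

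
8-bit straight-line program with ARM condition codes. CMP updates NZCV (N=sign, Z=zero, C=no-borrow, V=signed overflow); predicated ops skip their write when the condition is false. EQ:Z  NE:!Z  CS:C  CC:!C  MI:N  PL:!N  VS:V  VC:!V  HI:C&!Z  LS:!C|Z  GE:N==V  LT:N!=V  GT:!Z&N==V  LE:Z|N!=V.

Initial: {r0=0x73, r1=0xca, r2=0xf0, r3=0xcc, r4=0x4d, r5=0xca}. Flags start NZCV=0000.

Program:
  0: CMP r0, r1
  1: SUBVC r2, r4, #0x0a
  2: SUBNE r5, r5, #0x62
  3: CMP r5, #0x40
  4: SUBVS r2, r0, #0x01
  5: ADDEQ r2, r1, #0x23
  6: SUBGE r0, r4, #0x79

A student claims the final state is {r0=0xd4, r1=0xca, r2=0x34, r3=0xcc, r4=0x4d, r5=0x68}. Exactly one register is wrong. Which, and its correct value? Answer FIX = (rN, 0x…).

[0] flags=1001 → (cmp)
[1] flags=1001 VC?F → skip
[2] flags=1001 NE?T → r5=0x68
[3] flags=0010 → (cmp)
[4] flags=0010 VS?F → skip
[5] flags=0010 EQ?F → skip
[6] flags=0010 GE?T → r0=0xd4

FIX = (r2, 0xf0)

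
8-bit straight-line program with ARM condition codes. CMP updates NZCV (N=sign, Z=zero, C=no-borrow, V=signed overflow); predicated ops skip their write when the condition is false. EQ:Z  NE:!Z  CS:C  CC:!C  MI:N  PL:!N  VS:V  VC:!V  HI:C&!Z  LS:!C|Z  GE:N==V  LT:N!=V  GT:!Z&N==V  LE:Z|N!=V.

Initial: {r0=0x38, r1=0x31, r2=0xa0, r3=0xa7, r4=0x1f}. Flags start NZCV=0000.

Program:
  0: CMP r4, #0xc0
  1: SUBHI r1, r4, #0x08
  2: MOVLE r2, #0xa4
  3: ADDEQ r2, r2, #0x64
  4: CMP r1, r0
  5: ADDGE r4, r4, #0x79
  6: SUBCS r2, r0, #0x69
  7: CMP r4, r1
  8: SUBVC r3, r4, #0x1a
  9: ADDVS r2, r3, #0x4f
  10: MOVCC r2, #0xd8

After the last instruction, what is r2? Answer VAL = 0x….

[0] flags=0000 → (cmp)
[1] flags=0000 HI?F → skip
[2] flags=0000 LE?F → skip
[3] flags=0000 EQ?F → skip
[4] flags=1000 → (cmp)
[5] flags=1000 GE?F → skip
[6] flags=1000 CS?F → skip
[7] flags=1000 → (cmp)
[8] flags=1000 VC?T → r3=0x05
[9] flags=1000 VS?F → skip
[10] flags=1000 CC?T → r2=0xd8

VAL = 0xd8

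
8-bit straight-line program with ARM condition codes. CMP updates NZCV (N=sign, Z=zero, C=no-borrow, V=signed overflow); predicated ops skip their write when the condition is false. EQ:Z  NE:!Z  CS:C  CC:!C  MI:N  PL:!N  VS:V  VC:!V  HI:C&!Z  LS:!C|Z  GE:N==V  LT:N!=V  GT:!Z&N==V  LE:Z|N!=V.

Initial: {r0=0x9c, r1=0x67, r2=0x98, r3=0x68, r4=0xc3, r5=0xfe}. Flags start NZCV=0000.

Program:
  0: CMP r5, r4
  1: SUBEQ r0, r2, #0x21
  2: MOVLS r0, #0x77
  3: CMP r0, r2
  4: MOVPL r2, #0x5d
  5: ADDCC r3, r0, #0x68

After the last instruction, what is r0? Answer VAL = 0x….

VAL = 0x9c

0: ✓ CMP  NZCV=0010
1: · SUBEQ
2: · MOVLS
3: ✓ CMP  NZCV=0010
4: ✓ MOVPL  r2←0x5d
5: · ADDCC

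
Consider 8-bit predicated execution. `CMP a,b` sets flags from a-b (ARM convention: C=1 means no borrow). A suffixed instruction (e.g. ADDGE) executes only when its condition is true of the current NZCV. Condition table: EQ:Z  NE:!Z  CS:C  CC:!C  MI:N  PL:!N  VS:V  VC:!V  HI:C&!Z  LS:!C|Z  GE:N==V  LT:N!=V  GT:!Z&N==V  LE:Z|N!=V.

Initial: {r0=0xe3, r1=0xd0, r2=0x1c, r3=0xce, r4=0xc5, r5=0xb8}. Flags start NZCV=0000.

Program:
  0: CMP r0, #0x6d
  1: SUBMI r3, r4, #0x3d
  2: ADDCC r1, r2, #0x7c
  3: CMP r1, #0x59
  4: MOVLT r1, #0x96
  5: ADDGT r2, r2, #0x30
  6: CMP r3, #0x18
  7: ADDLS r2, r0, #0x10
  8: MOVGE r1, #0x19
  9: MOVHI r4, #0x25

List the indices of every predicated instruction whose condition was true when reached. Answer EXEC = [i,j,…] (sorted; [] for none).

[0] flags=0011 → (cmp)
[1] flags=0011 MI?F → skip
[2] flags=0011 CC?F → skip
[3] flags=0011 → (cmp)
[4] flags=0011 LT?T → r1=0x96
[5] flags=0011 GT?F → skip
[6] flags=1010 → (cmp)
[7] flags=1010 LS?F → skip
[8] flags=1010 GE?F → skip
[9] flags=1010 HI?T → r4=0x25

EXEC = [4,9]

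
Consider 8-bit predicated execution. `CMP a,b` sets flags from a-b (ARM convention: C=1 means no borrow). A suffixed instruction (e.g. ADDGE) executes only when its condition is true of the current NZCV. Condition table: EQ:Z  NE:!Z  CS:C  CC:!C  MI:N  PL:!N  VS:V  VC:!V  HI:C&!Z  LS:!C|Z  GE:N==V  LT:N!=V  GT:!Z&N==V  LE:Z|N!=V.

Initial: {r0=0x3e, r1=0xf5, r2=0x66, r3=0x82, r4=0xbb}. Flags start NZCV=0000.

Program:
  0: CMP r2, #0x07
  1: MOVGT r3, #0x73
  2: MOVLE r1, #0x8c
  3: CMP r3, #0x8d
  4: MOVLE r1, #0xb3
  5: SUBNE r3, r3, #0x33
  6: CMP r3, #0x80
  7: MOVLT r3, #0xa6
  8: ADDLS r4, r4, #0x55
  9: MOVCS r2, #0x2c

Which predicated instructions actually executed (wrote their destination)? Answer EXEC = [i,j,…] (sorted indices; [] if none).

EXEC = [1,5,8]

[0] flags=0010 → (cmp)
[1] flags=0010 GT?T → r3=0x73
[2] flags=0010 LE?F → skip
[3] flags=1001 → (cmp)
[4] flags=1001 LE?F → skip
[5] flags=1001 NE?T → r3=0x40
[6] flags=1001 → (cmp)
[7] flags=1001 LT?F → skip
[8] flags=1001 LS?T → r4=0x10
[9] flags=1001 CS?F → skip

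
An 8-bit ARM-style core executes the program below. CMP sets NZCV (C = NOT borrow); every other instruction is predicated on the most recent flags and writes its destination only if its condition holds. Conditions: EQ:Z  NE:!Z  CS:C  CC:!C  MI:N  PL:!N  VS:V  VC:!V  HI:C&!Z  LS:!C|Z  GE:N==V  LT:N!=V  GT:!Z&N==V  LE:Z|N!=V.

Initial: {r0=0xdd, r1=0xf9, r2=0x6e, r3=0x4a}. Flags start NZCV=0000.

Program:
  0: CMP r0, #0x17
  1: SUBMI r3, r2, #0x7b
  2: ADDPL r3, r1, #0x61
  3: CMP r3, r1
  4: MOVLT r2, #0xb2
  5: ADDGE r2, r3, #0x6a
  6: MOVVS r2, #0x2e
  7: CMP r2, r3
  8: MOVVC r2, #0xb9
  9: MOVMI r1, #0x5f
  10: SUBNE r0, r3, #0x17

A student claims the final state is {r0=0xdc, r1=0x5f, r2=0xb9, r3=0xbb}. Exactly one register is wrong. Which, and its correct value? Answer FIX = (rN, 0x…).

FIX = (r3, 0xf3)

[0] flags=1010 → (cmp)
[1] flags=1010 MI?T → r3=0xf3
[2] flags=1010 PL?F → skip
[3] flags=1000 → (cmp)
[4] flags=1000 LT?T → r2=0xb2
[5] flags=1000 GE?F → skip
[6] flags=1000 VS?F → skip
[7] flags=1000 → (cmp)
[8] flags=1000 VC?T → r2=0xb9
[9] flags=1000 MI?T → r1=0x5f
[10] flags=1000 NE?T → r0=0xdc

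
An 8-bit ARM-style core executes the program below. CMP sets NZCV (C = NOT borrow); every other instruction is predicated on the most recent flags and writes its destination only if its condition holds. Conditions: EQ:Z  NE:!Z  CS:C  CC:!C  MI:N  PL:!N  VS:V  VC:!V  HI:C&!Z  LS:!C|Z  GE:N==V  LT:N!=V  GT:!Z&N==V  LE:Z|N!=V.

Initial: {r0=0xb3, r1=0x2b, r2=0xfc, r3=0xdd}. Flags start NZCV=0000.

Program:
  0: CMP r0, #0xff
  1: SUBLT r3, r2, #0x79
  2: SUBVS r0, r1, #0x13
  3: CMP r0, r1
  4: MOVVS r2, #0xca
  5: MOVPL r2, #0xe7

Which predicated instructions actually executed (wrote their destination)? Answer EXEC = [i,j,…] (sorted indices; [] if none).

EXEC = [1]

0: ✓ CMP  NZCV=1000
1: ✓ SUBLT  r3←0x83
2: · SUBVS
3: ✓ CMP  NZCV=1010
4: · MOVVS
5: · MOVPL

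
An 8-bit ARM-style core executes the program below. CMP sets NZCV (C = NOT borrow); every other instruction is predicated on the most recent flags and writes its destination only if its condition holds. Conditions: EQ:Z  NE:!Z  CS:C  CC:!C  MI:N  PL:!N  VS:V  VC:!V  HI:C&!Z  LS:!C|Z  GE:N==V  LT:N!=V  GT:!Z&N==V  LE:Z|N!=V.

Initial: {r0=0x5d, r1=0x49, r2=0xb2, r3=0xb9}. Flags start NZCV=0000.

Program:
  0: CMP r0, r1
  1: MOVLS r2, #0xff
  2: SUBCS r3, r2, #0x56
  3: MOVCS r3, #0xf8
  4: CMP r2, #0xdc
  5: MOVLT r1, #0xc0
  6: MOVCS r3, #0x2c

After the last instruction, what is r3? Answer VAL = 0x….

VAL = 0xf8

[0] flags=0010 → (cmp)
[1] flags=0010 LS?F → skip
[2] flags=0010 CS?T → r3=0x5c
[3] flags=0010 CS?T → r3=0xf8
[4] flags=1000 → (cmp)
[5] flags=1000 LT?T → r1=0xc0
[6] flags=1000 CS?F → skip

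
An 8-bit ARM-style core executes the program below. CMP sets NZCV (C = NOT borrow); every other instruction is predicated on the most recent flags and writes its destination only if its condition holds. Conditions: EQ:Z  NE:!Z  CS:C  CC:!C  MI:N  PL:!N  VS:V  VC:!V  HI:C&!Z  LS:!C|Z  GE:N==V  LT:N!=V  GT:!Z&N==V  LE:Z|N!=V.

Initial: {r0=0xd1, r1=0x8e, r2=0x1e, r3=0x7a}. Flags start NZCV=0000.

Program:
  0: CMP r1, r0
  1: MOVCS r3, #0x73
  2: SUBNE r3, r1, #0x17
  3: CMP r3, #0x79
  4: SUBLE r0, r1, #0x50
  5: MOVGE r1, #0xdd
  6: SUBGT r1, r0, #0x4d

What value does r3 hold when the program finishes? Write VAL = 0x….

[0] flags=1000 → (cmp)
[1] flags=1000 CS?F → skip
[2] flags=1000 NE?T → r3=0x77
[3] flags=1000 → (cmp)
[4] flags=1000 LE?T → r0=0x3e
[5] flags=1000 GE?F → skip
[6] flags=1000 GT?F → skip

VAL = 0x77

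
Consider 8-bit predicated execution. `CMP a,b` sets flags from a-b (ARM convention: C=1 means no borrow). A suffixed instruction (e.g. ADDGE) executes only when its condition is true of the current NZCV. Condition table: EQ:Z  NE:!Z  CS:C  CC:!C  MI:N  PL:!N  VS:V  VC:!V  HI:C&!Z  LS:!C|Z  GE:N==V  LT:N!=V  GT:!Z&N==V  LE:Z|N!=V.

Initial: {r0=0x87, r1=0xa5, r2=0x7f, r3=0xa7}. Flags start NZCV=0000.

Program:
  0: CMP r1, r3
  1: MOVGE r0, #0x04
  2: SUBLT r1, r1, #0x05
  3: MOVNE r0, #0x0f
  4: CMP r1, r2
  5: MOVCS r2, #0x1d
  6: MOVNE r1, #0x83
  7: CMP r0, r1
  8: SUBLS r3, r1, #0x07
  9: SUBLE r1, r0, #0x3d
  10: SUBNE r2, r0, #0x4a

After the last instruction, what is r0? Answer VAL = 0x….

[0] flags=1000 → (cmp)
[1] flags=1000 GE?F → skip
[2] flags=1000 LT?T → r1=0xa0
[3] flags=1000 NE?T → r0=0x0f
[4] flags=0011 → (cmp)
[5] flags=0011 CS?T → r2=0x1d
[6] flags=0011 NE?T → r1=0x83
[7] flags=1001 → (cmp)
[8] flags=1001 LS?T → r3=0x7c
[9] flags=1001 LE?F → skip
[10] flags=1001 NE?T → r2=0xc5

VAL = 0x0f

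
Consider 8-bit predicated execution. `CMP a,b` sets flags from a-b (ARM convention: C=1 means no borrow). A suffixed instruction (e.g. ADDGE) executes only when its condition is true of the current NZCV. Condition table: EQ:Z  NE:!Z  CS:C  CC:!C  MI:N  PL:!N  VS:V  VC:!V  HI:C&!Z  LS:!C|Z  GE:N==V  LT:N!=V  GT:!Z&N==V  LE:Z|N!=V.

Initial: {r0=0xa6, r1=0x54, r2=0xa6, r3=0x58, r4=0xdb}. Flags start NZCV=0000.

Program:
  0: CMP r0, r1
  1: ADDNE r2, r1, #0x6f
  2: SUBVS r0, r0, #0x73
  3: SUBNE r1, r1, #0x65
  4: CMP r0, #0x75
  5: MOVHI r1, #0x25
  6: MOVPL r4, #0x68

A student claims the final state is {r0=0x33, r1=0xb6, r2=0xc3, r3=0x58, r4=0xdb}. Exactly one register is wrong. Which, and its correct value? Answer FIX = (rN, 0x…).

FIX = (r1, 0xef)

[0] flags=0011 → (cmp)
[1] flags=0011 NE?T → r2=0xc3
[2] flags=0011 VS?T → r0=0x33
[3] flags=0011 NE?T → r1=0xef
[4] flags=1000 → (cmp)
[5] flags=1000 HI?F → skip
[6] flags=1000 PL?F → skip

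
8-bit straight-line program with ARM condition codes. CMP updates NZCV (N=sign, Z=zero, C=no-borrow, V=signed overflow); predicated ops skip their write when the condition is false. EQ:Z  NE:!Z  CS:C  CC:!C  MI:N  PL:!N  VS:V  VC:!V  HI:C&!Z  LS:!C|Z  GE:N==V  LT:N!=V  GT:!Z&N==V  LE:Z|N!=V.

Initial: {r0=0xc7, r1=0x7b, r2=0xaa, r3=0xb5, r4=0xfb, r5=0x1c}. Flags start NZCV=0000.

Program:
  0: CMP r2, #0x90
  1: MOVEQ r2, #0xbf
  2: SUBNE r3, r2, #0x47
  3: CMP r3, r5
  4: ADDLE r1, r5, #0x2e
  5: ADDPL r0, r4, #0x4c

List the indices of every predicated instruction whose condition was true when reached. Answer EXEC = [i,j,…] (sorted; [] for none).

0: ✓ CMP  NZCV=0010
1: · MOVEQ
2: ✓ SUBNE  r3←0x63
3: ✓ CMP  NZCV=0010
4: · ADDLE
5: ✓ ADDPL  r0←0x47

EXEC = [2,5]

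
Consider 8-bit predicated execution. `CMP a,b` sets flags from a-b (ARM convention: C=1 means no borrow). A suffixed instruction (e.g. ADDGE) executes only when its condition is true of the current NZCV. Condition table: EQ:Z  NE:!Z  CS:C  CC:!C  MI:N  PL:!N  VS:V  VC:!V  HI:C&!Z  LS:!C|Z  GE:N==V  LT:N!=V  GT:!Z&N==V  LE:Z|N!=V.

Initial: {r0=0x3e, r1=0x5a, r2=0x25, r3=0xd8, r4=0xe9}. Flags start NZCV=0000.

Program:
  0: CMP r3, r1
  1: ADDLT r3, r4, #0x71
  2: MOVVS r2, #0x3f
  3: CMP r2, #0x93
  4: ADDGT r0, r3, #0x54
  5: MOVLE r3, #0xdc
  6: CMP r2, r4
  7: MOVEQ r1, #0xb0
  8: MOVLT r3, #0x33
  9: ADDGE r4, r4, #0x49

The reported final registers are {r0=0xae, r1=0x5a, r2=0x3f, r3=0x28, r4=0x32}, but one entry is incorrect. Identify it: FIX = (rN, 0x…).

[0] flags=0011 → (cmp)
[1] flags=0011 LT?T → r3=0x5a
[2] flags=0011 VS?T → r2=0x3f
[3] flags=1001 → (cmp)
[4] flags=1001 GT?T → r0=0xae
[5] flags=1001 LE?F → skip
[6] flags=0000 → (cmp)
[7] flags=0000 EQ?F → skip
[8] flags=0000 LT?F → skip
[9] flags=0000 GE?T → r4=0x32

FIX = (r3, 0x5a)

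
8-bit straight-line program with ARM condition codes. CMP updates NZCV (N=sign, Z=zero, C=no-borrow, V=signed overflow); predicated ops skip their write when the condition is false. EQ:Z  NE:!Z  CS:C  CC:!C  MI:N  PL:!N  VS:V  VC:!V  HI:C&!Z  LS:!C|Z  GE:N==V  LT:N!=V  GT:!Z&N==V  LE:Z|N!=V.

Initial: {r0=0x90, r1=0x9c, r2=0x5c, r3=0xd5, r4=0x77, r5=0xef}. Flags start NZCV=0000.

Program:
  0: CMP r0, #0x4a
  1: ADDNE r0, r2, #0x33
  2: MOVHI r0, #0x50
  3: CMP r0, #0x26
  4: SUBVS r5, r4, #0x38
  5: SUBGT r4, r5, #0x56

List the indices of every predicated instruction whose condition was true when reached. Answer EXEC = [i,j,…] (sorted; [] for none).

[0] flags=0011 → (cmp)
[1] flags=0011 NE?T → r0=0x8f
[2] flags=0011 HI?T → r0=0x50
[3] flags=0010 → (cmp)
[4] flags=0010 VS?F → skip
[5] flags=0010 GT?T → r4=0x99

EXEC = [1,2,5]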